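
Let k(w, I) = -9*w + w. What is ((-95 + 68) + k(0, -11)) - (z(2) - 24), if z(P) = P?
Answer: -5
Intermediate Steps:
k(w, I) = -8*w
((-95 + 68) + k(0, -11)) - (z(2) - 24) = ((-95 + 68) - 8*0) - (2 - 24) = (-27 + 0) - 1*(-22) = -27 + 22 = -5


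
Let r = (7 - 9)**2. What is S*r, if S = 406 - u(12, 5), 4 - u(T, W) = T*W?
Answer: 1848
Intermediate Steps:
u(T, W) = 4 - T*W
r = 4 (r = (-2)**2 = 4)
S = 462 (S = 406 - (4 - 1*12*5) = 406 - (4 - 60) = 406 - 1*(-56) = 406 + 56 = 462)
S*r = 462*4 = 1848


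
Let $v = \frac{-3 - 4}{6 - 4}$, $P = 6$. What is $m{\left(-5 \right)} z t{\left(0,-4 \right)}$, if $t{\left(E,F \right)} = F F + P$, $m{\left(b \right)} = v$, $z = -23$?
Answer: $1771$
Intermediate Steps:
$v = - \frac{7}{2} \approx -3.5$
$m{\left(b \right)} = - \frac{7}{2}$
$t{\left(E,F \right)} = 6 + F^{2}$ ($t{\left(E,F \right)} = F F + 6 = F^{2} + 6 = 6 + F^{2}$)
$m{\left(-5 \right)} z t{\left(0,-4 \right)} = \left(- \frac{7}{2}\right) \left(-23\right) \left(6 + \left(-4\right)^{2}\right) = \frac{161 \left(6 + 16\right)}{2} = \frac{161}{2} \cdot 22 = 1771$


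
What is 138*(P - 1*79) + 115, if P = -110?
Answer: -25967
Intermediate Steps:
138*(P - 1*79) + 115 = 138*(-110 - 1*79) + 115 = 138*(-110 - 79) + 115 = 138*(-189) + 115 = -26082 + 115 = -25967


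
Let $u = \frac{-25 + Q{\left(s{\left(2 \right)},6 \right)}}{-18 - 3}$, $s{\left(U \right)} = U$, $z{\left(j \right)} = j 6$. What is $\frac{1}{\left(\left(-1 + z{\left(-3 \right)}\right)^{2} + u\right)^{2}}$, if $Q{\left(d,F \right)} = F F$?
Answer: $\frac{441}{57304900} \approx 7.6957 \cdot 10^{-6}$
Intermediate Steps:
$z{\left(j \right)} = 6 j$
$Q{\left(d,F \right)} = F^{2}$
$u = - \frac{11}{21}$ ($u = \frac{-25 + 6^{2}}{-18 - 3} = \frac{-25 + 36}{-21} = 11 \left(- \frac{1}{21}\right) = - \frac{11}{21} \approx -0.52381$)
$\frac{1}{\left(\left(-1 + z{\left(-3 \right)}\right)^{2} + u\right)^{2}} = \frac{1}{\left(\left(-1 + 6 \left(-3\right)\right)^{2} - \frac{11}{21}\right)^{2}} = \frac{1}{\left(\left(-1 - 18\right)^{2} - \frac{11}{21}\right)^{2}} = \frac{1}{\left(\left(-19\right)^{2} - \frac{11}{21}\right)^{2}} = \frac{1}{\left(361 - \frac{11}{21}\right)^{2}} = \frac{1}{\left(\frac{7570}{21}\right)^{2}} = \frac{1}{\frac{57304900}{441}} = \frac{441}{57304900}$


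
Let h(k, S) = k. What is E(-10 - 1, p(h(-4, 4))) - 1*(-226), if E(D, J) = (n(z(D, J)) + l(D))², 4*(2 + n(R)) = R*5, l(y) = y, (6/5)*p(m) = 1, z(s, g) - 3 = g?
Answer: 168985/576 ≈ 293.38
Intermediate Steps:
z(s, g) = 3 + g
p(m) = ⅚ (p(m) = (⅚)*1 = ⅚)
n(R) = -2 + 5*R/4 (n(R) = -2 + (R*5)/4 = -2 + (5*R)/4 = -2 + 5*R/4)
E(D, J) = (7/4 + D + 5*J/4)² (E(D, J) = ((-2 + 5*(3 + J)/4) + D)² = ((-2 + (15/4 + 5*J/4)) + D)² = ((7/4 + 5*J/4) + D)² = (7/4 + D + 5*J/4)²)
E(-10 - 1, p(h(-4, 4))) - 1*(-226) = (7 + 4*(-10 - 1) + 5*(⅚))²/16 - 1*(-226) = (7 + 4*(-11) + 25/6)²/16 + 226 = (7 - 44 + 25/6)²/16 + 226 = (-197/6)²/16 + 226 = (1/16)*(38809/36) + 226 = 38809/576 + 226 = 168985/576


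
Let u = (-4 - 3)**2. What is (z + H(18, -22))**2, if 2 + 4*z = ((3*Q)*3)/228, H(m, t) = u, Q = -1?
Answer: 217297081/92416 ≈ 2351.3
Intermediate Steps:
u = 49 (u = (-7)**2 = 49)
H(m, t) = 49
z = -155/304 (z = -1/2 + (((3*(-1))*3)/228)/4 = -1/2 + (-3*3*(1/228))/4 = -1/2 + (-9*1/228)/4 = -1/2 + (1/4)*(-3/76) = -1/2 - 3/304 = -155/304 ≈ -0.50987)
(z + H(18, -22))**2 = (-155/304 + 49)**2 = (14741/304)**2 = 217297081/92416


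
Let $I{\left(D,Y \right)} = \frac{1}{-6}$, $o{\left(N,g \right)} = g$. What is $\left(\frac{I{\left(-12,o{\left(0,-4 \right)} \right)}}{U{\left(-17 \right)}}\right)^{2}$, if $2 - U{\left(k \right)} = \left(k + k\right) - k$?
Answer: $\frac{1}{12996} \approx 7.6947 \cdot 10^{-5}$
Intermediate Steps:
$I{\left(D,Y \right)} = - \frac{1}{6}$
$U{\left(k \right)} = 2 - k$ ($U{\left(k \right)} = 2 - \left(\left(k + k\right) - k\right) = 2 - \left(2 k - k\right) = 2 - k$)
$\left(\frac{I{\left(-12,o{\left(0,-4 \right)} \right)}}{U{\left(-17 \right)}}\right)^{2} = \left(- \frac{1}{6 \left(2 - -17\right)}\right)^{2} = \left(- \frac{1}{6 \left(2 + 17\right)}\right)^{2} = \left(- \frac{1}{6 \cdot 19}\right)^{2} = \left(\left(- \frac{1}{6}\right) \frac{1}{19}\right)^{2} = \left(- \frac{1}{114}\right)^{2} = \frac{1}{12996}$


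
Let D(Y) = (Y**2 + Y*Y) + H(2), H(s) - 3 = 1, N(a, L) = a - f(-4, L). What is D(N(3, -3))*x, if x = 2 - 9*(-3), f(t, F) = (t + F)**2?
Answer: 122844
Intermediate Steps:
f(t, F) = (F + t)**2
N(a, L) = a - (-4 + L)**2 (N(a, L) = a - (L - 4)**2 = a - (-4 + L)**2)
x = 29 (x = 2 + 27 = 29)
H(s) = 4 (H(s) = 3 + 1 = 4)
D(Y) = 4 + 2*Y**2 (D(Y) = (Y**2 + Y*Y) + 4 = (Y**2 + Y**2) + 4 = 2*Y**2 + 4 = 4 + 2*Y**2)
D(N(3, -3))*x = (4 + 2*(3 - (-4 - 3)**2)**2)*29 = (4 + 2*(3 - 1*(-7)**2)**2)*29 = (4 + 2*(3 - 1*49)**2)*29 = (4 + 2*(3 - 49)**2)*29 = (4 + 2*(-46)**2)*29 = (4 + 2*2116)*29 = (4 + 4232)*29 = 4236*29 = 122844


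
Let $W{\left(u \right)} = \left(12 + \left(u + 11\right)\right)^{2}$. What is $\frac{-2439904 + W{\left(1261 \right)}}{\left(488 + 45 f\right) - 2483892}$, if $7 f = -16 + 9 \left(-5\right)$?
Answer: $\frac{5538736}{17386573} \approx 0.31856$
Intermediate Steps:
$f = - \frac{61}{7}$ ($f = \frac{-16 + 9 \left(-5\right)}{7} = \frac{-16 - 45}{7} = \frac{1}{7} \left(-61\right) = - \frac{61}{7} \approx -8.7143$)
$W{\left(u \right)} = \left(23 + u\right)^{2}$ ($W{\left(u \right)} = \left(12 + \left(11 + u\right)\right)^{2} = \left(23 + u\right)^{2}$)
$\frac{-2439904 + W{\left(1261 \right)}}{\left(488 + 45 f\right) - 2483892} = \frac{-2439904 + \left(23 + 1261\right)^{2}}{\left(488 + 45 \left(- \frac{61}{7}\right)\right) - 2483892} = \frac{-2439904 + 1284^{2}}{\left(488 - \frac{2745}{7}\right) - 2483892} = \frac{-2439904 + 1648656}{\frac{671}{7} - 2483892} = - \frac{791248}{- \frac{17386573}{7}} = \left(-791248\right) \left(- \frac{7}{17386573}\right) = \frac{5538736}{17386573}$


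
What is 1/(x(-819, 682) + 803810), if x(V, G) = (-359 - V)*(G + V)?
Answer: 1/740790 ≈ 1.3499e-6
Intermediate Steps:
1/(x(-819, 682) + 803810) = 1/((-1*(-819)² - 359*682 - 359*(-819) - 1*682*(-819)) + 803810) = 1/((-1*670761 - 244838 + 294021 + 558558) + 803810) = 1/((-670761 - 244838 + 294021 + 558558) + 803810) = 1/(-63020 + 803810) = 1/740790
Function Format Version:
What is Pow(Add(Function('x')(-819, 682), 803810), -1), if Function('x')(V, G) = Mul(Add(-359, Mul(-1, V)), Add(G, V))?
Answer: Rational(1, 740790) ≈ 1.3499e-6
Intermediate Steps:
Pow(Add(Function('x')(-819, 682), 803810), -1) = Pow(Add(Add(Mul(-1, Pow(-819, 2)), Mul(-359, 682), Mul(-359, -819), Mul(-1, 682, -819)), 803810), -1) = Pow(Add(Add(Mul(-1, 670761), -244838, 294021, 558558), 803810), -1) = Pow(Add(Add(-670761, -244838, 294021, 558558), 803810), -1) = Pow(Add(-63020, 803810), -1) = Pow(740790, -1) = Rational(1, 740790)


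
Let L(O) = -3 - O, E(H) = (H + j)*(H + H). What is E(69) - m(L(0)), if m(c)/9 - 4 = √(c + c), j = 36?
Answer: 14454 - 9*I*√6 ≈ 14454.0 - 22.045*I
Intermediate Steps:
E(H) = 2*H*(36 + H) (E(H) = (H + 36)*(H + H) = (36 + H)*(2*H) = 2*H*(36 + H))
m(c) = 36 + 9*√2*√c (m(c) = 36 + 9*√(c + c) = 36 + 9*√(2*c) = 36 + 9*(√2*√c) = 36 + 9*√2*√c)
E(69) - m(L(0)) = 2*69*(36 + 69) - (36 + 9*√2*√(-3 - 1*0)) = 2*69*105 - (36 + 9*√2*√(-3 + 0)) = 14490 - (36 + 9*√2*√(-3)) = 14490 - (36 + 9*√2*(I*√3)) = 14490 - (36 + 9*I*√6) = 14490 + (-36 - 9*I*√6) = 14454 - 9*I*√6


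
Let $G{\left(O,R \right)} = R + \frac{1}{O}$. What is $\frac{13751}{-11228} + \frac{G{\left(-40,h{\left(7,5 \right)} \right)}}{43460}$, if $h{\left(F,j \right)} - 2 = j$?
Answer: $- \frac{5975401447}{4879688800} \approx -1.2245$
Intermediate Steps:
$h{\left(F,j \right)} = 2 + j$
$\frac{13751}{-11228} + \frac{G{\left(-40,h{\left(7,5 \right)} \right)}}{43460} = \frac{13751}{-11228} + \frac{\left(2 + 5\right) + \frac{1}{-40}}{43460} = 13751 \left(- \frac{1}{11228}\right) + \left(7 - \frac{1}{40}\right) \frac{1}{43460} = - \frac{13751}{11228} + \frac{279}{40} \cdot \frac{1}{43460} = - \frac{13751}{11228} + \frac{279}{1738400} = - \frac{5975401447}{4879688800}$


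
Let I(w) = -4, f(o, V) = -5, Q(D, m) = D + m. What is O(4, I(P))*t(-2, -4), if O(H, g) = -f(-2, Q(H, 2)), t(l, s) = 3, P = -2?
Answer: 15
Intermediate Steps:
O(H, g) = 5 (O(H, g) = -1*(-5) = 5)
O(4, I(P))*t(-2, -4) = 5*3 = 15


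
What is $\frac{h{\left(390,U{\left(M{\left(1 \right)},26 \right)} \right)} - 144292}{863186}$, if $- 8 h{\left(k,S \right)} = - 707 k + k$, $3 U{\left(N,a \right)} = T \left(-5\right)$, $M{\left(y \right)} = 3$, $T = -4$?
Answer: $- \frac{219749}{1726372} \approx -0.12729$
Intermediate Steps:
$U{\left(N,a \right)} = \frac{20}{3}$ ($U{\left(N,a \right)} = \frac{\left(-4\right) \left(-5\right)}{3} = \frac{1}{3} \cdot 20 = \frac{20}{3}$)
$h{\left(k,S \right)} = \frac{353 k}{4}$ ($h{\left(k,S \right)} = - \frac{- 707 k + k}{8} = - \frac{\left(-706\right) k}{8} = \frac{353 k}{4}$)
$\frac{h{\left(390,U{\left(M{\left(1 \right)},26 \right)} \right)} - 144292}{863186} = \frac{\frac{353}{4} \cdot 390 - 144292}{863186} = \left(\frac{68835}{2} - 144292\right) \frac{1}{863186} = \left(- \frac{219749}{2}\right) \frac{1}{863186} = - \frac{219749}{1726372}$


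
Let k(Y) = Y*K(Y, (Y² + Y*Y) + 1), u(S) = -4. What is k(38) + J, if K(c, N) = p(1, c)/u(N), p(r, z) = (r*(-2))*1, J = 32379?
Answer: 32398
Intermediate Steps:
p(r, z) = -2*r (p(r, z) = -2*r*1 = -2*r)
K(c, N) = ½ (K(c, N) = -2*1/(-4) = -2*(-¼) = ½)
k(Y) = Y/2 (k(Y) = Y*(½) = Y/2)
k(38) + J = (½)*38 + 32379 = 19 + 32379 = 32398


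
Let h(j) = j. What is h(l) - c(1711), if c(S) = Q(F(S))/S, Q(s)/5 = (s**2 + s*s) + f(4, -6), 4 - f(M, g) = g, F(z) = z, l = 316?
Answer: -28734584/1711 ≈ -16794.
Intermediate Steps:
f(M, g) = 4 - g
Q(s) = 50 + 10*s**2 (Q(s) = 5*((s**2 + s*s) + (4 - 1*(-6))) = 5*((s**2 + s**2) + (4 + 6)) = 5*(2*s**2 + 10) = 5*(10 + 2*s**2) = 50 + 10*s**2)
c(S) = (50 + 10*S**2)/S
h(l) - c(1711) = 316 - (10*1711 + 50/1711) = 316 - (17110 + 50*(1/1711)) = 316 - (17110 + 50/1711) = 316 - 1*29275260/1711 = 316 - 29275260/1711 = -28734584/1711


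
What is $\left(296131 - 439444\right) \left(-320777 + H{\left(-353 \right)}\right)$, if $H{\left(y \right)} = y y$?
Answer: $28113424584$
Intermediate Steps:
$H{\left(y \right)} = y^{2}$
$\left(296131 - 439444\right) \left(-320777 + H{\left(-353 \right)}\right) = \left(296131 - 439444\right) \left(-320777 + \left(-353\right)^{2}\right) = - 143313 \left(-320777 + 124609\right) = \left(-143313\right) \left(-196168\right) = 28113424584$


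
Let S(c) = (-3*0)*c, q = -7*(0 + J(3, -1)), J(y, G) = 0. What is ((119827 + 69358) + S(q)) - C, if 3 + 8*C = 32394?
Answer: 1481089/8 ≈ 1.8514e+5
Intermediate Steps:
C = 32391/8 (C = -3/8 + (⅛)*32394 = -3/8 + 16197/4 = 32391/8 ≈ 4048.9)
q = 0 (q = -7*(0 + 0) = -7*0 = 0)
S(c) = 0 (S(c) = 0*c = 0)
((119827 + 69358) + S(q)) - C = ((119827 + 69358) + 0) - 1*32391/8 = (189185 + 0) - 32391/8 = 189185 - 32391/8 = 1481089/8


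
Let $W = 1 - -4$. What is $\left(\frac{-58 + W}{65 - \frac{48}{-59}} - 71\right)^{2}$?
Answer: $\frac{77740592400}{15077689} \approx 5156.0$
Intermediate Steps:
$W = 5$ ($W = 1 + 4 = 5$)
$\left(\frac{-58 + W}{65 - \frac{48}{-59}} - 71\right)^{2} = \left(\frac{-58 + 5}{65 - \frac{48}{-59}} - 71\right)^{2} = \left(- \frac{53}{65 - - \frac{48}{59}} - 71\right)^{2} = \left(- \frac{53}{65 + \frac{48}{59}} - 71\right)^{2} = \left(- \frac{53}{\frac{3883}{59}} - 71\right)^{2} = \left(\left(-53\right) \frac{59}{3883} - 71\right)^{2} = \left(- \frac{3127}{3883} - 71\right)^{2} = \left(- \frac{278820}{3883}\right)^{2} = \frac{77740592400}{15077689}$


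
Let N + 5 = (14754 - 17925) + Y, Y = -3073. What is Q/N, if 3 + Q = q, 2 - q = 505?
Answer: 506/6249 ≈ 0.080973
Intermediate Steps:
q = -503 (q = 2 - 1*505 = 2 - 505 = -503)
Q = -506 (Q = -3 - 503 = -506)
N = -6249 (N = -5 + ((14754 - 17925) - 3073) = -5 + (-3171 - 3073) = -5 - 6244 = -6249)
Q/N = -506/(-6249) = -506*(-1/6249) = 506/6249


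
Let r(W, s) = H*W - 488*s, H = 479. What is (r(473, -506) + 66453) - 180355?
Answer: 359593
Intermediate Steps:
r(W, s) = -488*s + 479*W (r(W, s) = 479*W - 488*s = -488*s + 479*W)
(r(473, -506) + 66453) - 180355 = ((-488*(-506) + 479*473) + 66453) - 180355 = ((246928 + 226567) + 66453) - 180355 = (473495 + 66453) - 180355 = 539948 - 180355 = 359593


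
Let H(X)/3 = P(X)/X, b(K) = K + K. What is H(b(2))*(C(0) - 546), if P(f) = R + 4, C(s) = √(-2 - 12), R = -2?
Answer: -819 + 3*I*√14/2 ≈ -819.0 + 5.6125*I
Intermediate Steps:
C(s) = I*√14 (C(s) = √(-14) = I*√14)
b(K) = 2*K
P(f) = 2 (P(f) = -2 + 4 = 2)
H(X) = 6/X (H(X) = 3*(2/X) = 6/X)
H(b(2))*(C(0) - 546) = (6/((2*2)))*(I*√14 - 546) = (6/4)*(-546 + I*√14) = (6*(¼))*(-546 + I*√14) = 3*(-546 + I*√14)/2 = -819 + 3*I*√14/2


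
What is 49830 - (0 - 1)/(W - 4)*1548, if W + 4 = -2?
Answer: 248376/5 ≈ 49675.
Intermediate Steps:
W = -6 (W = -4 - 2 = -6)
49830 - (0 - 1)/(W - 4)*1548 = 49830 - (0 - 1)/(-6 - 4)*1548 = 49830 - (-1/(-10))*1548 = 49830 - (-1*(-⅒))*1548 = 49830 - 1548/10 = 49830 - 1*774/5 = 49830 - 774/5 = 248376/5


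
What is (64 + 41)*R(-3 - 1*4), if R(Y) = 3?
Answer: 315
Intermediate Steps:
(64 + 41)*R(-3 - 1*4) = (64 + 41)*3 = 105*3 = 315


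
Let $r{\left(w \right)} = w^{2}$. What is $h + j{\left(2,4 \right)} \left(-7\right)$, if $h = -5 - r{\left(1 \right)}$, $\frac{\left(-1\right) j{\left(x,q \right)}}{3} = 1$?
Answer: $15$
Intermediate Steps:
$j{\left(x,q \right)} = -3$ ($j{\left(x,q \right)} = \left(-3\right) 1 = -3$)
$h = -6$ ($h = -5 - 1^{2} = -5 - 1 = -6$)
$h + j{\left(2,4 \right)} \left(-7\right) = -6 - -21 = -6 + 21 = 15$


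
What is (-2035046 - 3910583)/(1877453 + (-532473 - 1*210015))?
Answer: -5945629/1134965 ≈ -5.2386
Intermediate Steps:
(-2035046 - 3910583)/(1877453 + (-532473 - 1*210015)) = -5945629/(1877453 + (-532473 - 210015)) = -5945629/(1877453 - 742488) = -5945629/1134965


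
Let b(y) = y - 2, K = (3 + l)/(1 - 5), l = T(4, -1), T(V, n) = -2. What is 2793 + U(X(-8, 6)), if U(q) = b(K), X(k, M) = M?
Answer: 11163/4 ≈ 2790.8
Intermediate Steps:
l = -2
K = -1/4 (K = (3 - 2)/(1 - 5) = 1/(-4) = 1*(-1/4) = -1/4 ≈ -0.25000)
b(y) = -2 + y
U(q) = -9/4 (U(q) = -2 - 1/4 = -9/4)
2793 + U(X(-8, 6)) = 2793 - 9/4 = 11163/4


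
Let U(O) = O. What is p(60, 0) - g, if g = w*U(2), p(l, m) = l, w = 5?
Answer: 50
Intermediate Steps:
g = 10 (g = 5*2 = 10)
p(60, 0) - g = 60 - 1*10 = 60 - 10 = 50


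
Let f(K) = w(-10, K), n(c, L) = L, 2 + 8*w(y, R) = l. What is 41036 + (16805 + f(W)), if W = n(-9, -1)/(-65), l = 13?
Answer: 462739/8 ≈ 57842.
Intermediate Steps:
w(y, R) = 11/8 (w(y, R) = -¼ + (⅛)*13 = -¼ + 13/8 = 11/8)
W = 1/65 (W = -1/(-65) = -1*(-1/65) = 1/65 ≈ 0.015385)
f(K) = 11/8
41036 + (16805 + f(W)) = 41036 + (16805 + 11/8) = 41036 + 134451/8 = 462739/8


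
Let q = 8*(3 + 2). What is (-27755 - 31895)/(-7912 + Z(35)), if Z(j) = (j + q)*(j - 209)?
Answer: 29825/10481 ≈ 2.8456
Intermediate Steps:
q = 40 (q = 8*5 = 40)
Z(j) = (-209 + j)*(40 + j) (Z(j) = (j + 40)*(j - 209) = (40 + j)*(-209 + j) = (-209 + j)*(40 + j))
(-27755 - 31895)/(-7912 + Z(35)) = (-27755 - 31895)/(-7912 + (-8360 + 35² - 169*35)) = -59650/(-7912 + (-8360 + 1225 - 5915)) = -59650/(-7912 - 13050) = -59650/(-20962) = -59650*(-1/20962) = 29825/10481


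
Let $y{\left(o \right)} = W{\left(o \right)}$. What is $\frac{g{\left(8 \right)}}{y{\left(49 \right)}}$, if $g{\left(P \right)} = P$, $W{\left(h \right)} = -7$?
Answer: $- \frac{8}{7} \approx -1.1429$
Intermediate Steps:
$y{\left(o \right)} = -7$
$\frac{g{\left(8 \right)}}{y{\left(49 \right)}} = \frac{8}{-7} = 8 \left(- \frac{1}{7}\right) = - \frac{8}{7}$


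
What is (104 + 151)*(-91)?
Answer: -23205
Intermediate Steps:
(104 + 151)*(-91) = 255*(-91) = -23205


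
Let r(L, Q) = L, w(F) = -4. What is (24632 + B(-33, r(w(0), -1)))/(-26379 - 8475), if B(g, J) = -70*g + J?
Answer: -13469/17427 ≈ -0.77288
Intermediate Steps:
B(g, J) = J - 70*g
(24632 + B(-33, r(w(0), -1)))/(-26379 - 8475) = (24632 + (-4 - 70*(-33)))/(-26379 - 8475) = (24632 + (-4 + 2310))/(-34854) = (24632 + 2306)*(-1/34854) = 26938*(-1/34854) = -13469/17427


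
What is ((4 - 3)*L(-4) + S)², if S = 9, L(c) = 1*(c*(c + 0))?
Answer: 625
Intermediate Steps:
L(c) = c² (L(c) = 1*(c*c) = 1*c² = c²)
((4 - 3)*L(-4) + S)² = ((4 - 3)*(-4)² + 9)² = (1*16 + 9)² = (16 + 9)² = 25² = 625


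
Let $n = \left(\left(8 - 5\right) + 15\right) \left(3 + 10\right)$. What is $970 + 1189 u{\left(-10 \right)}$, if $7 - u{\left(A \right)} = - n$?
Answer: $287519$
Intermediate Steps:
$n = 234$ ($n = \left(3 + 15\right) 13 = 18 \cdot 13 = 234$)
$u{\left(A \right)} = 241$ ($u{\left(A \right)} = 7 - \left(-1\right) 234 = 7 - -234 = 7 + 234 = 241$)
$970 + 1189 u{\left(-10 \right)} = 970 + 1189 \cdot 241 = 970 + 286549 = 287519$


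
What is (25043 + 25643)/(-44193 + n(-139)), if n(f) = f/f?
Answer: -25343/22096 ≈ -1.1469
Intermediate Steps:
n(f) = 1
(25043 + 25643)/(-44193 + n(-139)) = (25043 + 25643)/(-44193 + 1) = 50686/(-44192) = 50686*(-1/44192) = -25343/22096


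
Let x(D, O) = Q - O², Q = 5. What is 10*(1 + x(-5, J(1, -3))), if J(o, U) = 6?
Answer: -300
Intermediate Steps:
x(D, O) = 5 - O²
10*(1 + x(-5, J(1, -3))) = 10*(1 + (5 - 1*6²)) = 10*(1 + (5 - 1*36)) = 10*(1 + (5 - 36)) = 10*(1 - 31) = 10*(-30) = -300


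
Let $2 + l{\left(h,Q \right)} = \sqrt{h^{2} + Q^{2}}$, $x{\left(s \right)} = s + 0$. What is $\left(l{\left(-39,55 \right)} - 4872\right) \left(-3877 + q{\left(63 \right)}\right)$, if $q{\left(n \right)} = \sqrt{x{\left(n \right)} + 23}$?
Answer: $\left(3877 - \sqrt{86}\right) \left(4874 - \sqrt{4546}\right) \approx 1.8591 \cdot 10^{7}$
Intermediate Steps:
$x{\left(s \right)} = s$
$l{\left(h,Q \right)} = -2 + \sqrt{Q^{2} + h^{2}}$ ($l{\left(h,Q \right)} = -2 + \sqrt{h^{2} + Q^{2}} = -2 + \sqrt{Q^{2} + h^{2}}$)
$q{\left(n \right)} = \sqrt{23 + n}$ ($q{\left(n \right)} = \sqrt{n + 23} = \sqrt{23 + n}$)
$\left(l{\left(-39,55 \right)} - 4872\right) \left(-3877 + q{\left(63 \right)}\right) = \left(\left(-2 + \sqrt{55^{2} + \left(-39\right)^{2}}\right) - 4872\right) \left(-3877 + \sqrt{23 + 63}\right) = \left(\left(-2 + \sqrt{3025 + 1521}\right) - 4872\right) \left(-3877 + \sqrt{86}\right) = \left(\left(-2 + \sqrt{4546}\right) - 4872\right) \left(-3877 + \sqrt{86}\right) = \left(-4874 + \sqrt{4546}\right) \left(-3877 + \sqrt{86}\right)$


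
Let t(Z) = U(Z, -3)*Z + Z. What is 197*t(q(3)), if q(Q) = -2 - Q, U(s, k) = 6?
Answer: -6895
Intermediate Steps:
t(Z) = 7*Z (t(Z) = 6*Z + Z = 7*Z)
197*t(q(3)) = 197*(7*(-2 - 1*3)) = 197*(7*(-2 - 3)) = 197*(7*(-5)) = 197*(-35) = -6895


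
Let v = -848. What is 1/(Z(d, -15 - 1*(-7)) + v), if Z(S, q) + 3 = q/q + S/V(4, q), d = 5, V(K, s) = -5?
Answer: -1/851 ≈ -0.0011751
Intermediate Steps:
Z(S, q) = -2 - S/5 (Z(S, q) = -3 + (q/q + S/(-5)) = -3 + (1 + S*(-⅕)) = -3 + (1 - S/5) = -2 - S/5)
1/(Z(d, -15 - 1*(-7)) + v) = 1/((-2 - ⅕*5) - 848) = 1/((-2 - 1) - 848) = 1/(-3 - 848) = 1/(-851) = -1/851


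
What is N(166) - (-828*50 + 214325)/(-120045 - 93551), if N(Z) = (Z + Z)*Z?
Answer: 11771875677/213596 ≈ 55113.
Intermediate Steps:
N(Z) = 2*Z**2 (N(Z) = (2*Z)*Z = 2*Z**2)
N(166) - (-828*50 + 214325)/(-120045 - 93551) = 2*166**2 - (-828*50 + 214325)/(-120045 - 93551) = 2*27556 - (-41400 + 214325)/(-213596) = 55112 - 172925*(-1)/213596 = 55112 - 1*(-172925/213596) = 55112 + 172925/213596 = 11771875677/213596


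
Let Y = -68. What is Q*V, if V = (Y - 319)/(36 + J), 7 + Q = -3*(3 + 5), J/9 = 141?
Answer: 1333/145 ≈ 9.1931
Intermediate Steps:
J = 1269 (J = 9*141 = 1269)
Q = -31 (Q = -7 - 3*(3 + 5) = -7 - 3*8 = -7 - 24 = -31)
V = -43/145 (V = (-68 - 319)/(36 + 1269) = -387/1305 = -387*1/1305 = -43/145 ≈ -0.29655)
Q*V = -31*(-43/145) = 1333/145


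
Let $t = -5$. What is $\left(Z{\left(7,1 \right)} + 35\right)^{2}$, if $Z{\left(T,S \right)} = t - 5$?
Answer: $625$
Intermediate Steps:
$Z{\left(T,S \right)} = -10$ ($Z{\left(T,S \right)} = -5 - 5 = -10$)
$\left(Z{\left(7,1 \right)} + 35\right)^{2} = \left(-10 + 35\right)^{2} = 25^{2} = 625$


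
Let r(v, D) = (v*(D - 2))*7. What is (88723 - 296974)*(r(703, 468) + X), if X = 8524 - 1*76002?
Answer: -463505916708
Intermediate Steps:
X = -67478 (X = 8524 - 76002 = -67478)
r(v, D) = 7*v*(-2 + D) (r(v, D) = (v*(-2 + D))*7 = 7*v*(-2 + D))
(88723 - 296974)*(r(703, 468) + X) = (88723 - 296974)*(7*703*(-2 + 468) - 67478) = -208251*(7*703*466 - 67478) = -208251*(2293186 - 67478) = -208251*2225708 = -463505916708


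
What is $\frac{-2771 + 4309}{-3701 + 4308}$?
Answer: $\frac{1538}{607} \approx 2.5338$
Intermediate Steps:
$\frac{-2771 + 4309}{-3701 + 4308} = \frac{1538}{607}$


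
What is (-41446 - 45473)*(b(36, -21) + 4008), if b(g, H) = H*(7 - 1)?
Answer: -337419558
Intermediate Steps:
b(g, H) = 6*H (b(g, H) = H*6 = 6*H)
(-41446 - 45473)*(b(36, -21) + 4008) = (-41446 - 45473)*(6*(-21) + 4008) = -86919*(-126 + 4008) = -86919*3882 = -337419558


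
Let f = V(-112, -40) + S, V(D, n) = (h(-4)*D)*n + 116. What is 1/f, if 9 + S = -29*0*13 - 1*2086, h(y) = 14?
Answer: 1/60741 ≈ 1.6463e-5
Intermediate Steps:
V(D, n) = 116 + 14*D*n (V(D, n) = (14*D)*n + 116 = 14*D*n + 116 = 116 + 14*D*n)
S = -2095 (S = -9 + (-29*0*13 - 1*2086) = -9 + (0*13 - 2086) = -9 + (0 - 2086) = -9 - 2086 = -2095)
f = 60741 (f = (116 + 14*(-112)*(-40)) - 2095 = (116 + 62720) - 2095 = 62836 - 2095 = 60741)
1/f = 1/60741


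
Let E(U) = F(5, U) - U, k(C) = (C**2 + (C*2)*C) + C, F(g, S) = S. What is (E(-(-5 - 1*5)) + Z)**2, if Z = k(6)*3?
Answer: 116964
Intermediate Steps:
k(C) = C + 3*C**2 (k(C) = (C**2 + (2*C)*C) + C = (C**2 + 2*C**2) + C = 3*C**2 + C = C + 3*C**2)
E(U) = 0 (E(U) = U - U = 0)
Z = 342 (Z = (6*(1 + 3*6))*3 = (6*(1 + 18))*3 = (6*19)*3 = 114*3 = 342)
(E(-(-5 - 1*5)) + Z)**2 = (0 + 342)**2 = 342**2 = 116964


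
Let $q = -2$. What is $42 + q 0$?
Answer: $42$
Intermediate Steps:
$42 + q 0 = 42 - 0 = 42 + 0 = 42$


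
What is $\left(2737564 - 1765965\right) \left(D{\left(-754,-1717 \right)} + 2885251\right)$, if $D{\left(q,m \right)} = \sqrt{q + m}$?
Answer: $2803306986349 + 971599 i \sqrt{2471} \approx 2.8033 \cdot 10^{12} + 4.8297 \cdot 10^{7} i$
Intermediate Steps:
$D{\left(q,m \right)} = \sqrt{m + q}$
$\left(2737564 - 1765965\right) \left(D{\left(-754,-1717 \right)} + 2885251\right) = \left(2737564 - 1765965\right) \left(\sqrt{-1717 - 754} + 2885251\right) = 971599 \left(\sqrt{-2471} + 2885251\right) = 971599 \left(i \sqrt{2471} + 2885251\right) = 971599 \left(2885251 + i \sqrt{2471}\right) = 2803306986349 + 971599 i \sqrt{2471}$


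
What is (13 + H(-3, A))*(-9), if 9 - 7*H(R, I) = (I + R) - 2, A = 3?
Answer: -918/7 ≈ -131.14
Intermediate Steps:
H(R, I) = 11/7 - I/7 - R/7 (H(R, I) = 9/7 - ((I + R) - 2)/7 = 9/7 - (-2 + I + R)/7 = 9/7 + (2/7 - I/7 - R/7) = 11/7 - I/7 - R/7)
(13 + H(-3, A))*(-9) = (13 + (11/7 - 1/7*3 - 1/7*(-3)))*(-9) = (13 + (11/7 - 3/7 + 3/7))*(-9) = (13 + 11/7)*(-9) = (102/7)*(-9) = -918/7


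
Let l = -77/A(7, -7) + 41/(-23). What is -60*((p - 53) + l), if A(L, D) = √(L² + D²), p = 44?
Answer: 14880/23 + 330*√2 ≈ 1113.6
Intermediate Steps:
A(L, D) = √(D² + L²)
l = -41/23 - 11*√2/2 (l = -77/√((-7)² + 7²) + 41/(-23) = -77/√(49 + 49) + 41*(-1/23) = -77*√2/14 - 41/23 = -11*√2/2 - 41/23 = -41/23 - 11*√2/2 ≈ -9.5608)
-60*((p - 53) + l) = -60*((44 - 53) + (-41/23 - 11*√2/2)) = -60*(-9 + (-41/23 - 11*√2/2)) = -60*(-248/23 - 11*√2/2) = -(-14880/23 - 330*√2) = 14880/23 + 330*√2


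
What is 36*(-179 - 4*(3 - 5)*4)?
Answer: -5292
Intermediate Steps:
36*(-179 - 4*(3 - 5)*4) = 36*(-179 - 4*(-2)*4) = 36*(-179 + 8*4) = 36*(-179 + 32) = 36*(-147) = -5292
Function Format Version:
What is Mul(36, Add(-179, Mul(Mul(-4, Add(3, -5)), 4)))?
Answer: -5292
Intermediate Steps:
Mul(36, Add(-179, Mul(Mul(-4, Add(3, -5)), 4))) = Mul(36, Add(-179, Mul(Mul(-4, -2), 4))) = Mul(36, Add(-179, Mul(8, 4))) = Mul(36, Add(-179, 32)) = Mul(36, -147) = -5292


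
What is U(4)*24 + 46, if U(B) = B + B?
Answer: 238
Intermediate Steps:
U(B) = 2*B
U(4)*24 + 46 = (2*4)*24 + 46 = 8*24 + 46 = 192 + 46 = 238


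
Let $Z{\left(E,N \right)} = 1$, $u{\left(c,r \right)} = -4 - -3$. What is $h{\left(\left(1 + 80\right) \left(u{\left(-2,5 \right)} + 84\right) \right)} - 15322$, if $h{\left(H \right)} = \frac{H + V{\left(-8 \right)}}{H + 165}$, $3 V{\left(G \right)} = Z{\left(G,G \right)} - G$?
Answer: $- \frac{17588535}{1148} \approx -15321.0$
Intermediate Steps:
$u{\left(c,r \right)} = -1$ ($u{\left(c,r \right)} = -4 + 3 = -1$)
$V{\left(G \right)} = \frac{1}{3} - \frac{G}{3}$ ($V{\left(G \right)} = \frac{1 - G}{3} = \frac{1}{3} - \frac{G}{3}$)
$h{\left(H \right)} = \frac{3 + H}{165 + H}$ ($h{\left(H \right)} = \frac{H + \left(\frac{1}{3} - - \frac{8}{3}\right)}{H + 165} = \frac{H + \left(\frac{1}{3} + \frac{8}{3}\right)}{165 + H} = \frac{H + 3}{165 + H} = \frac{3 + H}{165 + H}$)
$h{\left(\left(1 + 80\right) \left(u{\left(-2,5 \right)} + 84\right) \right)} - 15322 = \frac{3 + \left(1 + 80\right) \left(-1 + 84\right)}{165 + \left(1 + 80\right) \left(-1 + 84\right)} - 15322 = \frac{3 + 81 \cdot 83}{165 + 81 \cdot 83} - 15322 = \frac{3 + 6723}{165 + 6723} - 15322 = \frac{1}{6888} \cdot 6726 - 15322 = \frac{1121}{1148} - 15322 = - \frac{17588535}{1148}$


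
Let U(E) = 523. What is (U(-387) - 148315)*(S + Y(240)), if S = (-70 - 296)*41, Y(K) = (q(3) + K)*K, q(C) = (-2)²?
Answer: -6436932768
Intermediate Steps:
q(C) = 4
Y(K) = K*(4 + K) (Y(K) = (4 + K)*K = K*(4 + K))
S = -15006 (S = -366*41 = -15006)
(U(-387) - 148315)*(S + Y(240)) = (523 - 148315)*(-15006 + 240*(4 + 240)) = -147792*(-15006 + 240*244) = -147792*(-15006 + 58560) = -147792*43554 = -6436932768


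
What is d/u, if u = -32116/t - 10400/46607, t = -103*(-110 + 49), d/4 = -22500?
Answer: 6588715072500/390543403 ≈ 16871.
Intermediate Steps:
d = -90000 (d = 4*(-22500) = -90000)
t = 6283 (t = -103*(-61) = 6283)
u = -1562173612/292831781 (u = -32116/6283 - 10400/46607 = -1562173612/292831781 ≈ -5.3347)
d/u = -90000/(-1562173612/292831781) = -90000*(-292831781/1562173612) = 6588715072500/390543403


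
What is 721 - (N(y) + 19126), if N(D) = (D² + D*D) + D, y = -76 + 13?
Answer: -26280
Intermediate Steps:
y = -63
N(D) = D + 2*D² (N(D) = (D² + D²) + D = 2*D² + D = D + 2*D²)
721 - (N(y) + 19126) = 721 - (-63*(1 + 2*(-63)) + 19126) = 721 - (-63*(1 - 126) + 19126) = 721 - (-63*(-125) + 19126) = 721 - (7875 + 19126) = 721 - 1*27001 = 721 - 27001 = -26280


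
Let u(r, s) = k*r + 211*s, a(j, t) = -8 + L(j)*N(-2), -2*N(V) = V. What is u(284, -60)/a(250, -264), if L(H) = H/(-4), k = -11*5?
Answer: 56560/141 ≈ 401.13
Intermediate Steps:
N(V) = -V/2
k = -55
L(H) = -H/4 (L(H) = H*(-¼) = -H/4)
a(j, t) = -8 - j/4 (a(j, t) = -8 + (-j/4)*(-½*(-2)) = -8 - j/4*1 = -8 - j/4)
u(r, s) = -55*r + 211*s
u(284, -60)/a(250, -264) = (-55*284 + 211*(-60))/(-8 - ¼*250) = (-15620 - 12660)/(-8 - 125/2) = -28280/(-141/2) = -28280*(-2/141) = 56560/141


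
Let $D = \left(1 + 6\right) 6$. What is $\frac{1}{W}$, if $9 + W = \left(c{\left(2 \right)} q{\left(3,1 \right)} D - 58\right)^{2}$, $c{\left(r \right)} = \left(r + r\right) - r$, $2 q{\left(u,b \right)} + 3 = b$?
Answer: $\frac{1}{20155} \approx 4.9615 \cdot 10^{-5}$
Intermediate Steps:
$q{\left(u,b \right)} = - \frac{3}{2} + \frac{b}{2}$
$c{\left(r \right)} = r$ ($c{\left(r \right)} = 2 r - r = r$)
$D = 42$ ($D = 7 \cdot 6 = 42$)
$W = 20155$ ($W = -9 + \left(2 \left(- \frac{3}{2} + \frac{1}{2} \cdot 1\right) 42 - 58\right)^{2} = -9 + \left(2 \left(- \frac{3}{2} + \frac{1}{2}\right) 42 - 58\right)^{2} = -9 + \left(2 \left(-1\right) 42 - 58\right)^{2} = -9 + \left(\left(-2\right) 42 - 58\right)^{2} = -9 + \left(-84 - 58\right)^{2} = -9 + \left(-142\right)^{2} = -9 + 20164 = 20155$)
$\frac{1}{W} = \frac{1}{20155}$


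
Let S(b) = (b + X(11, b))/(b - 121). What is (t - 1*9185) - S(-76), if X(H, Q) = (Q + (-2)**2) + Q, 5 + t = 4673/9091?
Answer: -16459734933/1790927 ≈ -9190.6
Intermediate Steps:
t = -40782/9091 (t = -5 + 4673/9091 = -40782/9091 ≈ -4.4860)
X(H, Q) = 4 + 2*Q (X(H, Q) = (Q + 4) + Q = (4 + Q) + Q = 4 + 2*Q)
S(b) = (4 + 3*b)/(-121 + b) (S(b) = (b + (4 + 2*b))/(b - 121) = (4 + 3*b)/(-121 + b))
(t - 1*9185) - S(-76) = (-40782/9091 - 1*9185) - (4 + 3*(-76))/(-121 - 76) = (-40782/9091 - 9185) - (4 - 228)/(-197) = -83541617/9091 - (-1)*(-224)/197 = -83541617/9091 - 1*224/197 = -83541617/9091 - 224/197 = -16459734933/1790927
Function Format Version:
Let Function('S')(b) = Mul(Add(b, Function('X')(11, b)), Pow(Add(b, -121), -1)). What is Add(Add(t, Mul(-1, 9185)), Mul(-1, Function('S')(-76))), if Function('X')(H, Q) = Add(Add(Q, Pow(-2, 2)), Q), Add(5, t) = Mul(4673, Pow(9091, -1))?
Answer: Rational(-16459734933, 1790927) ≈ -9190.6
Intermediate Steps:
t = Rational(-40782, 9091) (t = Add(-5, Mul(4673, Pow(9091, -1))) = Add(-5, Mul(4673, Rational(1, 9091))) = Add(-5, Rational(4673, 9091)) = Rational(-40782, 9091) ≈ -4.4860)
Function('X')(H, Q) = Add(4, Mul(2, Q)) (Function('X')(H, Q) = Add(Add(Q, 4), Q) = Add(Add(4, Q), Q) = Add(4, Mul(2, Q)))
Function('S')(b) = Mul(Pow(Add(-121, b), -1), Add(4, Mul(3, b))) (Function('S')(b) = Mul(Add(b, Add(4, Mul(2, b))), Pow(Add(b, -121), -1)) = Mul(Add(4, Mul(3, b)), Pow(Add(-121, b), -1)) = Mul(Pow(Add(-121, b), -1), Add(4, Mul(3, b))))
Add(Add(t, Mul(-1, 9185)), Mul(-1, Function('S')(-76))) = Add(Add(Rational(-40782, 9091), Mul(-1, 9185)), Mul(-1, Mul(Pow(Add(-121, -76), -1), Add(4, Mul(3, -76))))) = Add(Add(Rational(-40782, 9091), -9185), Mul(-1, Mul(Pow(-197, -1), Add(4, -228)))) = Add(Rational(-83541617, 9091), Mul(-1, Mul(Rational(-1, 197), -224))) = Add(Rational(-83541617, 9091), Mul(-1, Rational(224, 197))) = Add(Rational(-83541617, 9091), Rational(-224, 197)) = Rational(-16459734933, 1790927)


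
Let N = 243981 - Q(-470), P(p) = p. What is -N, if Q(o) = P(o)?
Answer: -244451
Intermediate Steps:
Q(o) = o
N = 244451 (N = 243981 - 1*(-470) = 243981 + 470 = 244451)
-N = -1*244451 = -244451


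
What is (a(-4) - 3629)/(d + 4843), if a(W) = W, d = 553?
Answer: -3633/5396 ≈ -0.67328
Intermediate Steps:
(a(-4) - 3629)/(d + 4843) = (-4 - 3629)/(553 + 4843) = -3633/5396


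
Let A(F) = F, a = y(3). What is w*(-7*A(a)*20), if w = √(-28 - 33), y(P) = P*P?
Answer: -1260*I*√61 ≈ -9840.9*I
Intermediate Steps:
y(P) = P²
a = 9 (a = 3² = 9)
w = I*√61 (w = √(-61) = I*√61 ≈ 7.8102*I)
w*(-7*A(a)*20) = (I*√61)*(-7*9*20) = (I*√61)*(-63*20) = (I*√61)*(-1260) = -1260*I*√61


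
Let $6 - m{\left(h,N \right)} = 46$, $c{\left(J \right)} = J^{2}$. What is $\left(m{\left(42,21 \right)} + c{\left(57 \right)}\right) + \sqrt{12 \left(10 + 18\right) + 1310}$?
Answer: $3209 + \sqrt{1646} \approx 3249.6$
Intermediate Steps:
$m{\left(h,N \right)} = -40$ ($m{\left(h,N \right)} = 6 - 46 = -40$)
$\left(m{\left(42,21 \right)} + c{\left(57 \right)}\right) + \sqrt{12 \left(10 + 18\right) + 1310} = \left(-40 + 57^{2}\right) + \sqrt{12 \left(10 + 18\right) + 1310} = \left(-40 + 3249\right) + \sqrt{12 \cdot 28 + 1310} = 3209 + \sqrt{336 + 1310} = 3209 + \sqrt{1646}$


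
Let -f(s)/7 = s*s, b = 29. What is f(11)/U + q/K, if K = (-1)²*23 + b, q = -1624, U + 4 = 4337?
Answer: -252887/8047 ≈ -31.426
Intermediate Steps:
U = 4333 (U = -4 + 4337 = 4333)
f(s) = -7*s² (f(s) = -7*s*s = -7*s²)
K = 52 (K = (-1)²*23 + 29 = 1*23 + 29 = 23 + 29 = 52)
f(11)/U + q/K = -7*11²/4333 - 1624/52 = -7*121*(1/4333) - 1624*1/52 = -847*1/4333 - 406/13 = -121/619 - 406/13 = -252887/8047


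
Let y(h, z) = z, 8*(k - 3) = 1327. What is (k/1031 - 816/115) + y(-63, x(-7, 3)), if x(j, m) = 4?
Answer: -2780923/948520 ≈ -2.9319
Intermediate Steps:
k = 1351/8 (k = 3 + (⅛)*1327 = 3 + 1327/8 = 1351/8 ≈ 168.88)
(k/1031 - 816/115) + y(-63, x(-7, 3)) = ((1351/8)/1031 - 816/115) + 4 = ((1351/8)*(1/1031) - 816*1/115) + 4 = (1351/8248 - 816/115) + 4 = -6575003/948520 + 4 = -2780923/948520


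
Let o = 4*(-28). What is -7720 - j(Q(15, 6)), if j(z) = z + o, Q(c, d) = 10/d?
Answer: -22829/3 ≈ -7609.7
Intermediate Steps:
o = -112
j(z) = -112 + z (j(z) = z - 112 = -112 + z)
-7720 - j(Q(15, 6)) = -7720 - (-112 + 10/6) = -7720 - (-112 + 10*(⅙)) = -7720 - (-112 + 5/3) = -7720 - 1*(-331/3) = -7720 + 331/3 = -22829/3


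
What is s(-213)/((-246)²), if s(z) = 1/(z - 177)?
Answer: -1/23601240 ≈ -4.2371e-8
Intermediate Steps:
s(z) = 1/(-177 + z)
s(-213)/((-246)²) = 1/((-177 - 213)*((-246)²)) = 1/(-390*60516) = -1/390*1/60516 = -1/23601240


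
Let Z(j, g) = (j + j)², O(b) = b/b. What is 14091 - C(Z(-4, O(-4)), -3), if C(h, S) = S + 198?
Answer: 13896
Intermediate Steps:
O(b) = 1
Z(j, g) = 4*j² (Z(j, g) = (2*j)² = 4*j²)
C(h, S) = 198 + S
14091 - C(Z(-4, O(-4)), -3) = 14091 - (198 - 3) = 14091 - 1*195 = 14091 - 195 = 13896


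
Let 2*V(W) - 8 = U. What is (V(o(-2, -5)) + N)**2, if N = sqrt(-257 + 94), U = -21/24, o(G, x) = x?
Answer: -38479/256 + 57*I*sqrt(163)/8 ≈ -150.31 + 90.966*I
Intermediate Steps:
U = -7/8 (U = -21*1/24 = -7/8 ≈ -0.87500)
V(W) = 57/16 (V(W) = 4 + (1/2)*(-7/8) = 4 - 7/16 = 57/16)
N = I*sqrt(163) (N = sqrt(-163) = I*sqrt(163) ≈ 12.767*I)
(V(o(-2, -5)) + N)**2 = (57/16 + I*sqrt(163))**2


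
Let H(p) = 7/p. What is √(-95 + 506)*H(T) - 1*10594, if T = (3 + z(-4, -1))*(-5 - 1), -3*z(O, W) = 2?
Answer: -10594 - √411/2 ≈ -10604.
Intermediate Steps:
z(O, W) = -⅔ (z(O, W) = -⅓*2 = -⅔)
T = -14 (T = (3 - ⅔)*(-5 - 1) = (7/3)*(-6) = -14)
√(-95 + 506)*H(T) - 1*10594 = √(-95 + 506)*(7/(-14)) - 1*10594 = √411*(7*(-1/14)) - 10594 = √411*(-½) - 10594 = -√411/2 - 10594 = -10594 - √411/2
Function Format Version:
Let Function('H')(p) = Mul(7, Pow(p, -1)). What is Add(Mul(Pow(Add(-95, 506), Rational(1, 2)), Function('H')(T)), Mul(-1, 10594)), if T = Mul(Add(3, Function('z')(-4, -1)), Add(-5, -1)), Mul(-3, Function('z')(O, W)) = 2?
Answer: Add(-10594, Mul(Rational(-1, 2), Pow(411, Rational(1, 2)))) ≈ -10604.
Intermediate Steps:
Function('z')(O, W) = Rational(-2, 3) (Function('z')(O, W) = Mul(Rational(-1, 3), 2) = Rational(-2, 3))
T = -14 (T = Mul(Add(3, Rational(-2, 3)), Add(-5, -1)) = Mul(Rational(7, 3), -6) = -14)
Add(Mul(Pow(Add(-95, 506), Rational(1, 2)), Function('H')(T)), Mul(-1, 10594)) = Add(Mul(Pow(Add(-95, 506), Rational(1, 2)), Mul(7, Pow(-14, -1))), Mul(-1, 10594)) = Add(Mul(Pow(411, Rational(1, 2)), Mul(7, Rational(-1, 14))), -10594) = Add(Mul(Pow(411, Rational(1, 2)), Rational(-1, 2)), -10594) = Add(Mul(Rational(-1, 2), Pow(411, Rational(1, 2))), -10594) = Add(-10594, Mul(Rational(-1, 2), Pow(411, Rational(1, 2))))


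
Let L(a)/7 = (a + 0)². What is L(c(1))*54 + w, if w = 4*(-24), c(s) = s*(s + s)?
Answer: 1416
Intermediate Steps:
c(s) = 2*s² (c(s) = s*(2*s) = 2*s²)
w = -96
L(a) = 7*a² (L(a) = 7*(a + 0)² = 7*a²)
L(c(1))*54 + w = (7*(2*1²)²)*54 - 96 = (7*(2*1)²)*54 - 96 = (7*2²)*54 - 96 = (7*4)*54 - 96 = 28*54 - 96 = 1512 - 96 = 1416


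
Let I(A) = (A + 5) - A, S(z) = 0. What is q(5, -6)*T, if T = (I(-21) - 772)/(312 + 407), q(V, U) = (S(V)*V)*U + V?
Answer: -3835/719 ≈ -5.3338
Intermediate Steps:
q(V, U) = V (q(V, U) = (0*V)*U + V = 0*U + V = 0 + V = V)
I(A) = 5 (I(A) = (5 + A) - A = 5)
T = -767/719 (T = (5 - 772)/(312 + 407) = -767/719 ≈ -1.0668)
q(5, -6)*T = 5*(-767/719) = -3835/719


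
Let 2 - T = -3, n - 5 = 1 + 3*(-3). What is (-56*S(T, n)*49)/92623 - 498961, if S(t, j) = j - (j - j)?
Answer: -46215256471/92623 ≈ -4.9896e+5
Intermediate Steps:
n = -3 (n = 5 + (1 + 3*(-3)) = 5 + (1 - 9) = 5 - 8 = -3)
T = 5 (T = 2 - 1*(-3) = 2 + 3 = 5)
S(t, j) = j (S(t, j) = j - 1*0 = j + 0 = j)
(-56*S(T, n)*49)/92623 - 498961 = (-56*(-3)*49)/92623 - 498961 = (168*49)*(1/92623) - 498961 = 8232*(1/92623) - 498961 = 8232/92623 - 498961 = -46215256471/92623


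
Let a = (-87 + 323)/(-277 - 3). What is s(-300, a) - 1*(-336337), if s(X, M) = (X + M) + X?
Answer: 23501531/70 ≈ 3.3574e+5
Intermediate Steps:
a = -59/70 (a = 236/(-280) = 236*(-1/280) = -59/70 ≈ -0.84286)
s(X, M) = M + 2*X (s(X, M) = (M + X) + X = M + 2*X)
s(-300, a) - 1*(-336337) = (-59/70 + 2*(-300)) - 1*(-336337) = (-59/70 - 600) + 336337 = -42059/70 + 336337 = 23501531/70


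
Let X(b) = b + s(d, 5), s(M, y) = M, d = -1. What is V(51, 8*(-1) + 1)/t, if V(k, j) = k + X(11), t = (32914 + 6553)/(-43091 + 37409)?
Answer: -5682/647 ≈ -8.7821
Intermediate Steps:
t = -39467/5682 (t = 39467/(-5682) = 39467*(-1/5682) = -39467/5682 ≈ -6.9460)
X(b) = -1 + b (X(b) = b - 1 = -1 + b)
V(k, j) = 10 + k (V(k, j) = k + (-1 + 11) = k + 10 = 10 + k)
V(51, 8*(-1) + 1)/t = (10 + 51)/(-39467/5682) = 61*(-5682/39467) = -5682/647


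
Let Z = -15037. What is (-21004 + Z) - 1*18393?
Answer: -54434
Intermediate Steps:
(-21004 + Z) - 1*18393 = (-21004 - 15037) - 1*18393 = -36041 - 18393 = -54434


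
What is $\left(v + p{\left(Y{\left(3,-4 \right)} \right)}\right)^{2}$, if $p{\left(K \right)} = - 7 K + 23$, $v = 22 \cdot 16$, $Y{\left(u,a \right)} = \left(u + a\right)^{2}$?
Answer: $135424$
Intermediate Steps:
$Y{\left(u,a \right)} = \left(a + u\right)^{2}$
$v = 352$
$p{\left(K \right)} = 23 - 7 K$
$\left(v + p{\left(Y{\left(3,-4 \right)} \right)}\right)^{2} = \left(352 + \left(23 - 7 \left(-4 + 3\right)^{2}\right)\right)^{2} = \left(352 + \left(23 - 7 \left(-1\right)^{2}\right)\right)^{2} = \left(352 + \left(23 - 7\right)\right)^{2} = \left(352 + 16\right)^{2} = 368^{2} = 135424$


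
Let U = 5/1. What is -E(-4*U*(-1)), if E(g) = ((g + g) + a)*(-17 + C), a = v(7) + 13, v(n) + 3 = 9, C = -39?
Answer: 3304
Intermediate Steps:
v(n) = 6 (v(n) = -3 + 9 = 6)
U = 5 (U = 5*1 = 5)
a = 19 (a = 6 + 13 = 19)
E(g) = -1064 - 112*g (E(g) = ((g + g) + 19)*(-17 - 39) = (2*g + 19)*(-56) = (19 + 2*g)*(-56) = -1064 - 112*g)
-E(-4*U*(-1)) = -(-1064 - 112*(-4*5)*(-1)) = -(-1064 - (-2240)*(-1)) = -(-1064 - 112*20) = -(-1064 - 2240) = -1*(-3304) = 3304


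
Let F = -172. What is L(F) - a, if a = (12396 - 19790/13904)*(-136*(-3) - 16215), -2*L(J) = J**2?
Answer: 123812769845/632 ≈ 1.9591e+8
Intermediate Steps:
L(J) = -J**2/2
a = -123822118389/632 (a = (12396 - 19790*1/13904)*(408 - 16215) = (12396 - 9895/6952)*(-15807) = (86167097/6952)*(-15807) = -123822118389/632 ≈ -1.9592e+8)
L(F) - a = -1/2*(-172)**2 - 1*(-123822118389/632) = -1/2*29584 + 123822118389/632 = -14792 + 123822118389/632 = 123812769845/632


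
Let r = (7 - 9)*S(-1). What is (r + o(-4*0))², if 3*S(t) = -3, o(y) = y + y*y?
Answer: 4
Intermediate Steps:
o(y) = y + y²
S(t) = -1 (S(t) = (⅓)*(-3) = -1)
r = 2 (r = (7 - 9)*(-1) = -2*(-1) = 2)
(r + o(-4*0))² = (2 + (-4*0)*(1 - 4*0))² = (2 + 0*(1 + 0))² = (2 + 0*1)² = (2 + 0)² = 2² = 4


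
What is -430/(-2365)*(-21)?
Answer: -42/11 ≈ -3.8182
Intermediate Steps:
-430/(-2365)*(-21) = -430*(-1/2365)*(-21) = (2/11)*(-21) = -42/11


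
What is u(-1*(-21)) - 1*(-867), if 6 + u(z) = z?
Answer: 882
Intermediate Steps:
u(z) = -6 + z
u(-1*(-21)) - 1*(-867) = (-6 - 1*(-21)) - 1*(-867) = (-6 + 21) + 867 = 15 + 867 = 882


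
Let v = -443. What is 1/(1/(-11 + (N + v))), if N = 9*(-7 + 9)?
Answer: -436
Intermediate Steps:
N = 18 (N = 9*2 = 18)
1/(1/(-11 + (N + v))) = 1/(1/(-11 + (18 - 443))) = 1/(1/(-11 - 425)) = 1/(1/(-436)) = 1/(-1/436) = -436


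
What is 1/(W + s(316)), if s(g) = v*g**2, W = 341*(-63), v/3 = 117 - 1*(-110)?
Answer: 1/67980453 ≈ 1.4710e-8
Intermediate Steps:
v = 681 (v = 3*(117 - 1*(-110)) = 3*(117 + 110) = 3*227 = 681)
W = -21483
s(g) = 681*g**2
1/(W + s(316)) = 1/(-21483 + 681*316**2) = 1/(-21483 + 681*99856) = 1/(-21483 + 68001936) = 1/67980453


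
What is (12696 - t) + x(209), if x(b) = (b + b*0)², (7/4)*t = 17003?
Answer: 46661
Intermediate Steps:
t = 9716 (t = (4/7)*17003 = 9716)
x(b) = b² (x(b) = (b + 0)² = b²)
(12696 - t) + x(209) = (12696 - 1*9716) + 209² = (12696 - 9716) + 43681 = 2980 + 43681 = 46661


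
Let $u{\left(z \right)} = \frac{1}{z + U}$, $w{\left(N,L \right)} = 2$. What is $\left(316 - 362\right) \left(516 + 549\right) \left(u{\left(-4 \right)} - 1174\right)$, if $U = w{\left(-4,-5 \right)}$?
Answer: $57538755$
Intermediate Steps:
$U = 2$
$u{\left(z \right)} = \frac{1}{2 + z}$ ($u{\left(z \right)} = \frac{1}{z + 2} = \frac{1}{2 + z}$)
$\left(316 - 362\right) \left(516 + 549\right) \left(u{\left(-4 \right)} - 1174\right) = \left(316 - 362\right) \left(516 + 549\right) \left(\frac{1}{2 - 4} - 1174\right) = \left(-46\right) 1065 \left(\frac{1}{-2} - 1174\right) = - 48990 \left(- \frac{1}{2} - 1174\right) = \left(-48990\right) \left(- \frac{2349}{2}\right) = 57538755$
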